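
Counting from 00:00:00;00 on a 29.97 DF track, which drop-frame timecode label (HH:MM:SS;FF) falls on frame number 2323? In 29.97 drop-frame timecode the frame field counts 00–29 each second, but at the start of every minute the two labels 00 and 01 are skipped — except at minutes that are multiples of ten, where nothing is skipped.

00:01:17;15

Each 10-minute DF block holds 10 × 60 × 30 − 9 × 2 = 17982 frames. 2323 ÷ 17982 → 0 full blocks, remainder 2323.
Within the partial block the first minute is 1800 frames and each further minute 1798, so 1 further minute boundary passed. Total skipped labels = 18 × 0 + 2 × 1 = 2.
Non-drop label index = 2323 + 2 = 2325; at 30 labels/s that is 00:01:17:15, i.e. DF 00:01:17;15.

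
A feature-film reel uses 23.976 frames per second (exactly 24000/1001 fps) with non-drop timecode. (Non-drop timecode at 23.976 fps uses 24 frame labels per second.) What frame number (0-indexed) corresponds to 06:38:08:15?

Total seconds to the label: (6 × 3600 + 38 × 60 + 8) = 23888.
Frame index = 23888 × 24 + 15 = 573327.

frame 573327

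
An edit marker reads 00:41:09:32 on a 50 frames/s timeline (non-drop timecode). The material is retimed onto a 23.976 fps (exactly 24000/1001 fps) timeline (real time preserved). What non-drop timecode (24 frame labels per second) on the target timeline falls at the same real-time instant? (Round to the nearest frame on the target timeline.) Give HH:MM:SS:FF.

00:41:07:04

Source frame index: (0×3600 + 41×60 + 9) × 50 + 32 = 123482.
Real time: 123482 / (50) = 61741/25 s.
Target frame: (61741/25) × (24000/1001) = 59271360/1001 ≈ 59212.148 → 59212.
At 24 labels/s: frame 59212 → 00:41:07:04.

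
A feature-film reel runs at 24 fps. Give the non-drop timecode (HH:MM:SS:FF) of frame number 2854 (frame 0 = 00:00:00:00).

2854 ÷ 24 = 118 full seconds, remainder 22 frames.
118 s = 0 h 1 min 58 s.
Timecode: 00:01:58:22.

00:01:58:22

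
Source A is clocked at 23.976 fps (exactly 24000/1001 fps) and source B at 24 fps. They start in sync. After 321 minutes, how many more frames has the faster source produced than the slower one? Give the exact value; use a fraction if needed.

462240/1001 frames

321 min = 19260 s.
A emits 24000/1001 × 19260 = 462240000/1001 frames; B emits 24 × 19260 = 462240.
Difference = 462240/1001 frames (≈ 461.7782); B is ahead of A.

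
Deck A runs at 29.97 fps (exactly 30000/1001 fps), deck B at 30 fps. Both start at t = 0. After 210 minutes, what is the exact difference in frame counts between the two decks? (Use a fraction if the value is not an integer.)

54000/143 frames

210 min = 12600 s.
A emits 30000/1001 × 12600 = 54000000/143 frames; B emits 30 × 12600 = 378000.
Difference = 54000/143 frames (≈ 377.6224); B is ahead of A.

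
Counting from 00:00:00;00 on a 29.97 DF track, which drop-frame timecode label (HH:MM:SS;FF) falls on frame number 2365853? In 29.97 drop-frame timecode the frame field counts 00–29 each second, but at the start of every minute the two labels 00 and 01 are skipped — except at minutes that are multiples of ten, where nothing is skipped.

Ten DF minutes hold 17982 frames, so frame 2365853 lies in block 131 (frames 2355642–2373623) with 10211 frames into that block.
The block's first minute is 1800 frames and the rest 1798 each; 10211 frames reaches minute 5, so 131 × 18 + 5 × 2 = 2368 labels have been skipped so far.
Adding those back, label number 2365853 + 2368 = 2368221 at 30 labels/s is 78940 s + 21 f = 21 h 55 min 40 s frame 21, i.e. 21:55:40;21.

21:55:40;21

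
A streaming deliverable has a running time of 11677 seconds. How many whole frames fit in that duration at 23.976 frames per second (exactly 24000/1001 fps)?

Frames = 11677 × 24000/1001 = 280248000/1001 ≈ 279968.0320.
Complete frames: 279968.

279968 frames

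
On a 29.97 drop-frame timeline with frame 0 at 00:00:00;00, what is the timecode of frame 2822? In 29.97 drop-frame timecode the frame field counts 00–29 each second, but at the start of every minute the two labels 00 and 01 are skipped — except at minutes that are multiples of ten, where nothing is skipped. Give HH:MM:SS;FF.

Ten DF minutes hold 17982 frames, so frame 2822 lies in block 0 (frames 0–17981) with 2822 frames into that block.
The block's first minute is 1800 frames and the rest 1798 each; 2822 frames reaches minute 1, so 0 × 18 + 1 × 2 = 2 labels have been skipped so far.
Adding those back, label number 2822 + 2 = 2824 at 30 labels/s is 94 s + 4 f = 0 h 1 min 34 s frame 4, i.e. 00:01:34;04.

00:01:34;04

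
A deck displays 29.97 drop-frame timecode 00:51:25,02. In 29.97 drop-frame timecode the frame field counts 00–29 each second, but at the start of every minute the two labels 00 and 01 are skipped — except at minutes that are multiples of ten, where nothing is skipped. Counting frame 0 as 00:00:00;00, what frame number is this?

92460

As if non-drop at 30 labels/s: (0 × 3600 + 51 × 60 + 25) × 30 + 2 = 92552.
Minute boundaries passed: 51; those not divisible by 10: 51 − 5 = 46; dropped labels = 2 × 46 = 92.
Actual frame index = 92552 − 92 = 92460.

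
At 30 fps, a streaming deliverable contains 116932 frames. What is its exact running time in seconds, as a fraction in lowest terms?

58466/15 seconds

Running time = 116932 ÷ (30) = 116932 × 1/30 = 58466/15 s.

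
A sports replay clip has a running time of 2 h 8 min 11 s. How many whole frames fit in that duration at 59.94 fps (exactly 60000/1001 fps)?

2 h 8 min 11 s = 7691 s.
Frames = 7691 × 60000/1001 = 461460000/1001 ≈ 460999.0010.
Complete frames: 460999.

460999 frames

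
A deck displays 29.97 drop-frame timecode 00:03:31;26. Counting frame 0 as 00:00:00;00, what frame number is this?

6350

As if non-drop at 30 labels/s: (0 × 3600 + 3 × 60 + 31) × 30 + 26 = 6356.
Minute boundaries passed: 3; those not divisible by 10: 3 − 0 = 3; dropped labels = 2 × 3 = 6.
Actual frame index = 6356 − 6 = 6350.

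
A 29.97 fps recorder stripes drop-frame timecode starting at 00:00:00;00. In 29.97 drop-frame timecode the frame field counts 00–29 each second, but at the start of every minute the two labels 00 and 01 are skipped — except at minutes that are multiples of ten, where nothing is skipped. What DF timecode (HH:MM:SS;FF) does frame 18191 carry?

00:10:06;29

Each 10-minute DF block holds 10 × 60 × 30 − 9 × 2 = 17982 frames. 18191 ÷ 17982 → 1 full block, remainder 209.
Within the partial block the first minute is 1800 frames and each further minute 1798, so 0 further minute boundaries passed. Total skipped labels = 18 × 1 + 2 × 0 = 18.
Non-drop label index = 18191 + 18 = 18209; at 30 labels/s that is 00:10:06:29, i.e. DF 00:10:06;29.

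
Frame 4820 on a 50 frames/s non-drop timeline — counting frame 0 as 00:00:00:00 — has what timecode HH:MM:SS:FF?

4820 ÷ 50 = 96 full seconds, remainder 20 frames.
96 s = 0 h 1 min 36 s.
Timecode: 00:01:36:20.

00:01:36:20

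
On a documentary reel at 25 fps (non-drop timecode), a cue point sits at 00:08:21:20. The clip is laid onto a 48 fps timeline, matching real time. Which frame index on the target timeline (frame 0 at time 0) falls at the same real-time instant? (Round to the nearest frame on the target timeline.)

frame 24086

Source frame index: (0×3600 + 8×60 + 21) × 25 + 20 = 12545.
Real time: 12545 / (25) = 2509/5 s.
Target frame: (2509/5) × (48) = 120432/5 ≈ 24086.400 → 24086.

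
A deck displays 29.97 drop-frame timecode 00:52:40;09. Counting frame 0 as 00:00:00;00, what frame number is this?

Complete 10-minute blocks: 5, each 17982 frames → 89910.
Remaining 2 whole minutes in the current block: 1800 + 1 × 1798 = 3598 frames.
Within the current minute: 40 × 30 + 9 − 2 = 1207 (labels ;00/;01 skipped at this minute). Total = 89910 + 3598 + 1207 = 94715.

94715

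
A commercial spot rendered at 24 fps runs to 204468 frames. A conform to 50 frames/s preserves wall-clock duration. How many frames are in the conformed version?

425975 frames

Target frames = source frames × (target rate / source rate) = 204468 × (50)/(24) = 204468 × 25/12 = 425975.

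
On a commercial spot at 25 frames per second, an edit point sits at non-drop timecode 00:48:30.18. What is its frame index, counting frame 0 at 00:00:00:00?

72768

Total seconds to the label: (0 × 3600 + 48 × 60 + 30) = 2910.
Frame index = 2910 × 25 + 18 = 72768.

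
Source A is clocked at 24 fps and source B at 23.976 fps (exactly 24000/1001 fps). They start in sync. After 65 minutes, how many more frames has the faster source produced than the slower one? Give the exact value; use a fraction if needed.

7200/77 frames

65 min = 3900 s.
A emits 24 × 3900 = 93600 frames; B emits 24000/1001 × 3900 = 7200000/77.
Difference = 7200/77 frames (≈ 93.5065); B is behind A.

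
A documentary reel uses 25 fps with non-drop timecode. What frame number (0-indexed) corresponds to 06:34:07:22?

frame 591197

Total seconds to the label: (6 × 3600 + 34 × 60 + 7) = 23647.
Frame index = 23647 × 25 + 22 = 591197.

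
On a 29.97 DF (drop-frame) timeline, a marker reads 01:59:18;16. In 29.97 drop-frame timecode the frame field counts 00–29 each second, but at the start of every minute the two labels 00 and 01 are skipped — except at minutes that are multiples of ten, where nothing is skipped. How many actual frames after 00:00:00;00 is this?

As if non-drop at 30 labels/s: (1 × 3600 + 59 × 60 + 18) × 30 + 16 = 214756.
Minute boundaries passed: 119; those not divisible by 10: 119 − 11 = 108; dropped labels = 2 × 108 = 216.
Actual frame index = 214756 − 216 = 214540.

214540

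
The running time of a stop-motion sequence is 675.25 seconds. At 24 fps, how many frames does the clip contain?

Frames = 675.25 × 24 = 16206.

16206 frames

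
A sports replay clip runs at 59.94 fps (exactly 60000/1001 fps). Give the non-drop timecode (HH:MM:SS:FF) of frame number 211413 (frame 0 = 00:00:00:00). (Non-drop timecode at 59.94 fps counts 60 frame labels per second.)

211413 ÷ 60 = 3523 full seconds, remainder 33 frames.
3523 s = 0 h 58 min 43 s.
Timecode: 00:58:43:33.

00:58:43:33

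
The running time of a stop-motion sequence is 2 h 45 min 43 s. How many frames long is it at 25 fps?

248575 frames

2 h 45 min 43 s = 9943 s.
Frames = 9943 × 25 = 248575.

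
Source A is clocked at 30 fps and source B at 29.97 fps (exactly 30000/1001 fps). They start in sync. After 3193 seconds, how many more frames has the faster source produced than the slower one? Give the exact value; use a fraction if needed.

95790/1001 frames

A emits 30 × 3193 = 95790 frames; B emits 30000/1001 × 3193 = 95790000/1001.
Difference = 95790/1001 frames (≈ 95.6943); B is behind A.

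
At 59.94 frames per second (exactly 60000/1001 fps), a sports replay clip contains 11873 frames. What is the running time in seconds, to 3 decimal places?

198.081 seconds

Running time = 11873 × 1001/60000 = 11884873/60000 s ≈ 198.081 s.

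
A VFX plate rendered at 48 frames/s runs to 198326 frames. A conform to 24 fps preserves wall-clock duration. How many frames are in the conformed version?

99163 frames

Target frames = source frames × (target rate / source rate) = 198326 × (24)/(48) = 198326 × 1/2 = 99163.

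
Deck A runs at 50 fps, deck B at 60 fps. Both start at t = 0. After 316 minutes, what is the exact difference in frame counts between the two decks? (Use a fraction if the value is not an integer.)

189600 frames

316 min = 18960 s.
A emits 50 × 18960 = 948000 frames; B emits 60 × 18960 = 1137600.
Difference = 189600 frames; B is ahead of A.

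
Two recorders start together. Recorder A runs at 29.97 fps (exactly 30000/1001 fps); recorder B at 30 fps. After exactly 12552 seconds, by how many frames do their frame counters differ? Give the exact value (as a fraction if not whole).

A emits 30000/1001 × 12552 = 376560000/1001 frames; B emits 30 × 12552 = 376560.
Difference = 376560/1001 frames (≈ 376.1838); B is ahead of A.

376560/1001 frames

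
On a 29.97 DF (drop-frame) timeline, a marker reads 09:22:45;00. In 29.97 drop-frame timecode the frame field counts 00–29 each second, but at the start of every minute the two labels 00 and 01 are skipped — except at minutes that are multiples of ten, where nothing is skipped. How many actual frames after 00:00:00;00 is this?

As if non-drop at 30 labels/s: (9 × 3600 + 22 × 60 + 45) × 30 + 0 = 1012950.
Minute boundaries passed: 562; those not divisible by 10: 562 − 56 = 506; dropped labels = 2 × 506 = 1012.
Actual frame index = 1012950 − 1012 = 1011938.

1011938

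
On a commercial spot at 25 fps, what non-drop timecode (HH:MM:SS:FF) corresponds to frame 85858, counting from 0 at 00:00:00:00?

00:57:14:08

85858 ÷ 25 = 3434 full seconds, remainder 8 frames.
3434 s = 0 h 57 min 14 s.
Timecode: 00:57:14:08.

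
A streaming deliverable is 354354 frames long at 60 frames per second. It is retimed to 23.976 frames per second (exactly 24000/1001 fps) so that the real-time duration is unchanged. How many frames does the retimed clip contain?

Target frames = source frames × (target rate / source rate) = 354354 × (24000/1001)/(60) = 354354 × 400/1001 = 141600.

141600 frames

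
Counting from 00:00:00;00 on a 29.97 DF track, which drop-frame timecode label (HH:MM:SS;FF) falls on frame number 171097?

01:35:08;29

Ten DF minutes hold 17982 frames, so frame 171097 lies in block 9 (frames 161838–179819) with 9259 frames into that block.
The block's first minute is 1800 frames and the rest 1798 each; 9259 frames reaches minute 5, so 9 × 18 + 5 × 2 = 172 labels have been skipped so far.
Adding those back, label number 171097 + 172 = 171269 at 30 labels/s is 5708 s + 29 f = 1 h 35 min 8 s frame 29, i.e. 01:35:08;29.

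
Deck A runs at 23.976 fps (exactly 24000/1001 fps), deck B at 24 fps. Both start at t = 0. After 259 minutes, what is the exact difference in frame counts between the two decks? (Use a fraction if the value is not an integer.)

53280/143 frames

259 min = 15540 s.
A emits 24000/1001 × 15540 = 53280000/143 frames; B emits 24 × 15540 = 372960.
Difference = 53280/143 frames (≈ 372.5874); B is ahead of A.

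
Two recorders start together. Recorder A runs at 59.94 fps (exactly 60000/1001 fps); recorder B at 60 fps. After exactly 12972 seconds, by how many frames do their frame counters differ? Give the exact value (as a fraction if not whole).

778320/1001 frames

A emits 60000/1001 × 12972 = 778320000/1001 frames; B emits 60 × 12972 = 778320.
Difference = 778320/1001 frames (≈ 777.5425); B is ahead of A.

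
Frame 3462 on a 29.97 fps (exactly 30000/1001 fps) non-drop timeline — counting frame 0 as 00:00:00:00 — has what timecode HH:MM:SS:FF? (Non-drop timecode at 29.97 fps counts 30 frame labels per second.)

00:01:55:12

3462 ÷ 30 = 115 full seconds, remainder 12 frames.
115 s = 0 h 1 min 55 s.
Timecode: 00:01:55:12.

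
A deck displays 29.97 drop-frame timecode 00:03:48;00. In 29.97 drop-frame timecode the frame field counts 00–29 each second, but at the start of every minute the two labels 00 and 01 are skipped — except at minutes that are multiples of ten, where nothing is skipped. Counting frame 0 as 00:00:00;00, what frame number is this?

6834

As if non-drop at 30 labels/s: (0 × 3600 + 3 × 60 + 48) × 30 + 0 = 6840.
Minute boundaries passed: 3; those not divisible by 10: 3 − 0 = 3; dropped labels = 2 × 3 = 6.
Actual frame index = 6840 − 6 = 6834.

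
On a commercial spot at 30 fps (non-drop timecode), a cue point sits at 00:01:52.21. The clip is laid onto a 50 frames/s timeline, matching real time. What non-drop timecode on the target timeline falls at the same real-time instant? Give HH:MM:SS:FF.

00:01:52:35

Source frame index: (0×3600 + 1×60 + 52) × 30 + 21 = 3381.
Real time: 3381 / (30) = 1127/10 s.
Target frame: (1127/10) × (50) = 5635.
At 50 labels/s: frame 5635 → 00:01:52:35.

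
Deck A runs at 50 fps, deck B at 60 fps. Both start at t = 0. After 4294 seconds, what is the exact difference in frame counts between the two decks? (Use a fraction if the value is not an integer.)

42940 frames

A emits 50 × 4294 = 214700 frames; B emits 60 × 4294 = 257640.
Difference = 42940 frames; B is ahead of A.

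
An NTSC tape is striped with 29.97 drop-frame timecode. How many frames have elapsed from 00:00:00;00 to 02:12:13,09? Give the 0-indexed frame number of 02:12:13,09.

237761

As if non-drop at 30 labels/s: (2 × 3600 + 12 × 60 + 13) × 30 + 9 = 237999.
Minute boundaries passed: 132; those not divisible by 10: 132 − 13 = 119; dropped labels = 2 × 119 = 238.
Actual frame index = 237999 − 238 = 237761.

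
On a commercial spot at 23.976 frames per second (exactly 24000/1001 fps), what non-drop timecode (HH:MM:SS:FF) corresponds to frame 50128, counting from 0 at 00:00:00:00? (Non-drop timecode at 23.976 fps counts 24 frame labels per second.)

50128 ÷ 24 = 2088 full seconds, remainder 16 frames.
2088 s = 0 h 34 min 48 s.
Timecode: 00:34:48:16.

00:34:48:16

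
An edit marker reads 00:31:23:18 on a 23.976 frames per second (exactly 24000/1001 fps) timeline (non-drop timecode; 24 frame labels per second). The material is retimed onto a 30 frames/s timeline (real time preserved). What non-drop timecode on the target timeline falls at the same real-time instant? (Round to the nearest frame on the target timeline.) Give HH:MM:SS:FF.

Source frame index: (0×3600 + 31×60 + 23) × 24 + 18 = 45210.
Real time: 45210 / (24000/1001) = 1508507/800 s.
Target frame: (1508507/800) × (30) = 4525521/80 ≈ 56569.012 → 56569.
At 30 labels/s: frame 56569 → 00:31:25:19.

00:31:25:19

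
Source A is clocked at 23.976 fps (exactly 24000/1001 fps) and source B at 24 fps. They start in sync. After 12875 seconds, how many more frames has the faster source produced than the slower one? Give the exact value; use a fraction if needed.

309000/1001 frames

A emits 24000/1001 × 12875 = 309000000/1001 frames; B emits 24 × 12875 = 309000.
Difference = 309000/1001 frames (≈ 308.6913); B is ahead of A.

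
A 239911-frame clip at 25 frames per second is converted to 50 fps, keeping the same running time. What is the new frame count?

479822 frames

Target frames = source frames × (target rate / source rate) = 239911 × (50)/(25) = 239911 × 2 = 479822.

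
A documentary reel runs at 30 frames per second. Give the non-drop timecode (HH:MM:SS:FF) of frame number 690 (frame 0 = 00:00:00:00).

690 ÷ 30 = 23 full seconds, remainder 0 frames.
23 s = 0 h 0 min 23 s.
Timecode: 00:00:23:00.

00:00:23:00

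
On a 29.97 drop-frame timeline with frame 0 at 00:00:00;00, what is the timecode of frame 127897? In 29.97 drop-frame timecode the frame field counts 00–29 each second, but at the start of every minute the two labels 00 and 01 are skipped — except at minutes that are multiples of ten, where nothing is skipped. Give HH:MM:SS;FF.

Ten DF minutes hold 17982 frames, so frame 127897 lies in block 7 (frames 125874–143855) with 2023 frames into that block.
The block's first minute is 1800 frames and the rest 1798 each; 2023 frames reaches minute 1, so 7 × 18 + 1 × 2 = 128 labels have been skipped so far.
Adding those back, label number 127897 + 128 = 128025 at 30 labels/s is 4267 s + 15 f = 1 h 11 min 7 s frame 15, i.e. 01:11:07;15.

01:11:07;15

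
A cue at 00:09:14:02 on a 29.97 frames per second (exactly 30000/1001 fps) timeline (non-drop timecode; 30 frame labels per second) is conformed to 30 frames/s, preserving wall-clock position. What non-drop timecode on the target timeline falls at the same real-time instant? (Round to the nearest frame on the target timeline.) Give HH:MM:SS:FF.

00:09:14:19

Source frame index: (0×3600 + 9×60 + 14) × 30 + 2 = 16622.
Real time: 16622 / (30000/1001) = 8319311/15000 s.
Target frame: (8319311/15000) × (30) = 8319311/500 ≈ 16638.622 → 16639.
At 30 labels/s: frame 16639 → 00:09:14:19.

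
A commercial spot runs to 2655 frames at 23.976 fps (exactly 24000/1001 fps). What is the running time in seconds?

Running time = 2655 / (24000/1001) = 110.735625 s.

110.735625 seconds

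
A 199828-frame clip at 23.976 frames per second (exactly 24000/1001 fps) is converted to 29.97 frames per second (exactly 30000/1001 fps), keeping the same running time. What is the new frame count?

249785 frames

Target frames = source frames × (target rate / source rate) = 199828 × (30000/1001)/(24000/1001) = 199828 × 5/4 = 249785.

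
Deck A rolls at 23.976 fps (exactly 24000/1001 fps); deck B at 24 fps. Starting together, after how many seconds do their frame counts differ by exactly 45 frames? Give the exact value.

The gap grows by |24 − 24000/1001| = 24/1001 frames per second.
Time for a 45-frame gap: 45 ÷ (24/1001) = 1876.875 s.

1876.875 seconds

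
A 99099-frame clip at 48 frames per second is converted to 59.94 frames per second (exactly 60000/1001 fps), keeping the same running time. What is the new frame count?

123750 frames

Target frames = source frames × (target rate / source rate) = 99099 × (60000/1001)/(48) = 99099 × 1250/1001 = 123750.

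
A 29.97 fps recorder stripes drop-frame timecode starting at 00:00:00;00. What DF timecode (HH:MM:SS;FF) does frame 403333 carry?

Each 10-minute DF block holds 10 × 60 × 30 − 9 × 2 = 17982 frames. 403333 ÷ 17982 → 22 full blocks, remainder 7729.
Within the partial block the first minute is 1800 frames and each further minute 1798, so 4 further minute boundaries passed. Total skipped labels = 18 × 22 + 2 × 4 = 404.
Non-drop label index = 403333 + 404 = 403737; at 30 labels/s that is 03:44:17:27, i.e. DF 03:44:17;27.

03:44:17;27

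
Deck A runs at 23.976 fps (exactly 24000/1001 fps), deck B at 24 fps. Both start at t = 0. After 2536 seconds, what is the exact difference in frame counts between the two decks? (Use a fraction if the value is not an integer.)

60864/1001 frames

A emits 24000/1001 × 2536 = 60864000/1001 frames; B emits 24 × 2536 = 60864.
Difference = 60864/1001 frames (≈ 60.8032); B is ahead of A.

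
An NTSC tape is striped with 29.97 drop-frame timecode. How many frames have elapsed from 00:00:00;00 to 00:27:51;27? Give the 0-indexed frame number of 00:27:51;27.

50107

As if non-drop at 30 labels/s: (0 × 3600 + 27 × 60 + 51) × 30 + 27 = 50157.
Minute boundaries passed: 27; those not divisible by 10: 27 − 2 = 25; dropped labels = 2 × 25 = 50.
Actual frame index = 50157 − 50 = 50107.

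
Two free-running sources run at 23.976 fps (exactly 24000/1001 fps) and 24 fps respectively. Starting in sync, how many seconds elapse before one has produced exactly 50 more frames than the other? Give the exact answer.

25025/12 seconds

The gap grows by |24 − 24000/1001| = 24/1001 frames per second.
Time for a 50-frame gap: 50 ÷ (24/1001) = 25025/12 s.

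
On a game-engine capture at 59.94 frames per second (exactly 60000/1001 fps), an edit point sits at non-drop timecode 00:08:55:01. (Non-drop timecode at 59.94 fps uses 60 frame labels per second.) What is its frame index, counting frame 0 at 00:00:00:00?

Total seconds to the label: (0 × 3600 + 8 × 60 + 55) = 535.
Frame index = 535 × 60 + 1 = 32101.

32101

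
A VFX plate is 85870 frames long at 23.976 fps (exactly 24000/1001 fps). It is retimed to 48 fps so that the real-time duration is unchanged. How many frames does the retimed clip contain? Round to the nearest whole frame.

171912 frames

Frames at target rate = 85870 × (48) / (24000/1001) = 8595587/50 ≈ 171911.740.
Nearest whole frame: 171912.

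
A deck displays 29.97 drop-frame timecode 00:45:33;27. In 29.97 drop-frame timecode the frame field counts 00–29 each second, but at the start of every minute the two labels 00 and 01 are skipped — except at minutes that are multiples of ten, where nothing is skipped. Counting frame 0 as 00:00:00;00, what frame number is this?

81935

As if non-drop at 30 labels/s: (0 × 3600 + 45 × 60 + 33) × 30 + 27 = 82017.
Minute boundaries passed: 45; those not divisible by 10: 45 − 4 = 41; dropped labels = 2 × 41 = 82.
Actual frame index = 82017 − 82 = 81935.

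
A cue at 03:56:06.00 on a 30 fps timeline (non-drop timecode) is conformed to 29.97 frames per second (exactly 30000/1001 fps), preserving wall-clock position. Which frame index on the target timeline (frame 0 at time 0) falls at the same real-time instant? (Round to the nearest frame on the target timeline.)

frame 424555

Source frame index: (3×3600 + 56×60 + 6) × 30 + 0 = 424980.
Real time: 424980 / (30) = 14166 s.
Target frame: (14166) × (30000/1001) = 424980000/1001 ≈ 424555.445 → 424555.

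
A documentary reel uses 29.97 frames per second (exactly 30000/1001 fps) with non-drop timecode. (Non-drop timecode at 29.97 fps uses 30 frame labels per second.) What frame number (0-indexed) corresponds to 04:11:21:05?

Total seconds to the label: (4 × 3600 + 11 × 60 + 21) = 15081.
Frame index = 15081 × 30 + 5 = 452435.

frame 452435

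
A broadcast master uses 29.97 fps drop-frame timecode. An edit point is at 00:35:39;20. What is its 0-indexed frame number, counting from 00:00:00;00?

64126

Complete 10-minute blocks: 3, each 17982 frames → 53946.
Remaining 5 whole minutes in the current block: 1800 + 4 × 1798 = 8992 frames.
Within the current minute: 39 × 30 + 20 − 2 = 1188 (labels ;00/;01 skipped at this minute). Total = 53946 + 8992 + 1188 = 64126.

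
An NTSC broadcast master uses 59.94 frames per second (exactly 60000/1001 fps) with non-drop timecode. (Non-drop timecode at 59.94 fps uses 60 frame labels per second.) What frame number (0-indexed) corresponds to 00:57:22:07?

Total seconds to the label: (0 × 3600 + 57 × 60 + 22) = 3442.
Frame index = 3442 × 60 + 7 = 206527.

206527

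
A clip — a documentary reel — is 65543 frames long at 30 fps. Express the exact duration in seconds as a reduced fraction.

Running time = 65543 ÷ (30) = 65543 × 1/30 = 65543/30 s.

65543/30 seconds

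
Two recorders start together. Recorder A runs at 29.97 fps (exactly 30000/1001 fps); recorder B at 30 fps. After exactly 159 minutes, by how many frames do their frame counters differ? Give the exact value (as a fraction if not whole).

159 min = 9540 s.
A emits 30000/1001 × 9540 = 286200000/1001 frames; B emits 30 × 9540 = 286200.
Difference = 286200/1001 frames (≈ 285.9141); B is ahead of A.

286200/1001 frames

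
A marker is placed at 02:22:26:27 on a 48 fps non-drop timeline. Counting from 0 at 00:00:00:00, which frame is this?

Total seconds to the label: (2 × 3600 + 22 × 60 + 26) = 8546.
Frame index = 8546 × 48 + 27 = 410235.

frame 410235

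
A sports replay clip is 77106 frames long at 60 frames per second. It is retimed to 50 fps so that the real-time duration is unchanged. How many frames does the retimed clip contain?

64255 frames

Target frames = source frames × (target rate / source rate) = 77106 × (50)/(60) = 77106 × 5/6 = 64255.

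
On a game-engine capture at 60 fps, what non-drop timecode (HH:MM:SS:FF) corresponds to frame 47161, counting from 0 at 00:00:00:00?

00:13:06:01

47161 ÷ 60 = 786 full seconds, remainder 1 frame.
786 s = 0 h 13 min 6 s.
Timecode: 00:13:06:01.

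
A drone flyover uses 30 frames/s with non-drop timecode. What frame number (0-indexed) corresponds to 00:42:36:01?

Total seconds to the label: (0 × 3600 + 42 × 60 + 36) = 2556.
Frame index = 2556 × 30 + 1 = 76681.

76681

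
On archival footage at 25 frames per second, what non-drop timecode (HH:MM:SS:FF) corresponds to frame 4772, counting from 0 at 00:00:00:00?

4772 ÷ 25 = 190 full seconds, remainder 22 frames.
190 s = 0 h 3 min 10 s.
Timecode: 00:03:10:22.

00:03:10:22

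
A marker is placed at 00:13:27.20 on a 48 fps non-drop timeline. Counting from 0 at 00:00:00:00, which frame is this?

38756

Total seconds to the label: (0 × 3600 + 13 × 60 + 27) = 807.
Frame index = 807 × 48 + 20 = 38756.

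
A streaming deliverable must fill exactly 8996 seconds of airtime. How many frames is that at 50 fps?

449800 frames

Frames = 8996 × 50 = 449800.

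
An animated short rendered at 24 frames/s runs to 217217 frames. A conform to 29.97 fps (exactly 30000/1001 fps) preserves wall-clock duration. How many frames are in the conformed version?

271250 frames

Target frames = source frames × (target rate / source rate) = 217217 × (30000/1001)/(24) = 217217 × 1250/1001 = 271250.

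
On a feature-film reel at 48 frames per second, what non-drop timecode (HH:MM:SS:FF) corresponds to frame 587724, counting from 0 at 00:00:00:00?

587724 ÷ 48 = 12244 full seconds, remainder 12 frames.
12244 s = 3 h 24 min 4 s.
Timecode: 03:24:04:12.

03:24:04:12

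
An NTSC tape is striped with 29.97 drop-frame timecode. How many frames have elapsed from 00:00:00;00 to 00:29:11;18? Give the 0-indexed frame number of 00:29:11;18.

Complete 10-minute blocks: 2, each 17982 frames → 35964.
Remaining 9 whole minutes in the current block: 1800 + 8 × 1798 = 16184 frames.
Within the current minute: 11 × 30 + 18 − 2 = 346 (labels ;00/;01 skipped at this minute). Total = 35964 + 16184 + 346 = 52494.

52494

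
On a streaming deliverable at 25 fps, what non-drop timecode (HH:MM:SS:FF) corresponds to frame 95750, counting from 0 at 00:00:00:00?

01:03:50:00

95750 ÷ 25 = 3830 full seconds, remainder 0 frames.
3830 s = 1 h 3 min 50 s.
Timecode: 01:03:50:00.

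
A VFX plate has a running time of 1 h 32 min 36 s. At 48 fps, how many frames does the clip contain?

266688 frames

1 h 32 min 36 s = 5556 s.
Frames = 5556 × 48 = 266688.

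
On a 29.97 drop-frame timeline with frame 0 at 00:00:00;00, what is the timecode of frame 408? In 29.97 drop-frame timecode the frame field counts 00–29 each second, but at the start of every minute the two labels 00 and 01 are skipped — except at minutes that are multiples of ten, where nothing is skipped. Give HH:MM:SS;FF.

00:00:13;18

Each 10-minute DF block holds 10 × 60 × 30 − 9 × 2 = 17982 frames. 408 ÷ 17982 → 0 full blocks, remainder 408.
Within the partial block the first minute is 1800 frames and each further minute 1798, so 0 further minute boundaries passed. Total skipped labels = 18 × 0 + 2 × 0 = 0.
Non-drop label index = 408 + 0 = 408; at 30 labels/s that is 00:00:13:18, i.e. DF 00:00:13;18.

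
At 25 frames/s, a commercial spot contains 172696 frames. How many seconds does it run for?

Running time = 172696 / (25) = 6907.84 s.

6907.84 seconds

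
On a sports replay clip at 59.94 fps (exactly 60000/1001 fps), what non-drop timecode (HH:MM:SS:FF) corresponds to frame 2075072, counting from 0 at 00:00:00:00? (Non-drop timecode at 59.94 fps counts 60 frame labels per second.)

2075072 ÷ 60 = 34584 full seconds, remainder 32 frames.
34584 s = 9 h 36 min 24 s.
Timecode: 09:36:24:32.

09:36:24:32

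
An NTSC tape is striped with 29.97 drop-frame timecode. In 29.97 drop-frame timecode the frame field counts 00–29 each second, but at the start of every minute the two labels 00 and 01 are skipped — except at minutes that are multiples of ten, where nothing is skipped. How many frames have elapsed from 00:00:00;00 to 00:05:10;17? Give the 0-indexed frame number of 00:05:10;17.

9307

Complete 10-minute blocks: 0, each 17982 frames → 0.
Remaining 5 whole minutes in the current block: 1800 + 4 × 1798 = 8992 frames.
Within the current minute: 10 × 30 + 17 − 2 = 315 (labels ;00/;01 skipped at this minute). Total = 0 + 8992 + 315 = 9307.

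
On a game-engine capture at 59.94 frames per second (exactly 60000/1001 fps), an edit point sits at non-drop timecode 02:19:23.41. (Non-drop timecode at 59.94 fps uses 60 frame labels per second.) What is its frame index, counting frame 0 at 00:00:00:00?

frame 501821

Total seconds to the label: (2 × 3600 + 19 × 60 + 23) = 8363.
Frame index = 8363 × 60 + 41 = 501821.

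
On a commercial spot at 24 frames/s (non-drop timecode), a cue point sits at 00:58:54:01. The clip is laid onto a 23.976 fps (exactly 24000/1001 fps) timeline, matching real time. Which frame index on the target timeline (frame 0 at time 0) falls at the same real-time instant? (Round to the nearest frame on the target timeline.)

Source frame index: (0×3600 + 58×60 + 54) × 24 + 1 = 84817.
Real time: 84817 / (24) = 84817/24 s.
Target frame: (84817/24) × (24000/1001) = 84817000/1001 ≈ 84732.268 → 84732.

frame 84732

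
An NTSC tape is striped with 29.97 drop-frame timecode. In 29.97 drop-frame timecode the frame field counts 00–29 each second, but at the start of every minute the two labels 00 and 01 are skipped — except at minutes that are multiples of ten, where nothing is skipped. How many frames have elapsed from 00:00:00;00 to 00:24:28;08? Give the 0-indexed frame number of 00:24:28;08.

44004

Complete 10-minute blocks: 2, each 17982 frames → 35964.
Remaining 4 whole minutes in the current block: 1800 + 3 × 1798 = 7194 frames.
Within the current minute: 28 × 30 + 8 − 2 = 846 (labels ;00/;01 skipped at this minute). Total = 35964 + 7194 + 846 = 44004.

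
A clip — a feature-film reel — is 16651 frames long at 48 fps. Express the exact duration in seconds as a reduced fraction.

16651/48 seconds

Running time = 16651 ÷ (48) = 16651 × 1/48 = 16651/48 s.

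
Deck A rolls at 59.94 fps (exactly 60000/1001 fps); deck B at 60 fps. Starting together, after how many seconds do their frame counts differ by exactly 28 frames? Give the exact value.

7007/15 seconds

The gap grows by |60 − 60000/1001| = 60/1001 frames per second.
Time for a 28-frame gap: 28 ÷ (60/1001) = 7007/15 s.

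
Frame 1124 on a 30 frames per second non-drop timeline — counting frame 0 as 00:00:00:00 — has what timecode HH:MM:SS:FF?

00:00:37:14

1124 ÷ 30 = 37 full seconds, remainder 14 frames.
37 s = 0 h 0 min 37 s.
Timecode: 00:00:37:14.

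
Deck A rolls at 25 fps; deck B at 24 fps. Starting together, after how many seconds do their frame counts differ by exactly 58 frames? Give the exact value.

The gap grows by |24 − 25| = 1 frame per second.
Time for a 58-frame gap: 58 ÷ (1) = 58 s.

58 seconds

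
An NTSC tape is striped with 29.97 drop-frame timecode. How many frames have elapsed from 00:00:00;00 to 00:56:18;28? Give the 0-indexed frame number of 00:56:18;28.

Complete 10-minute blocks: 5, each 17982 frames → 89910.
Remaining 6 whole minutes in the current block: 1800 + 5 × 1798 = 10790 frames.
Within the current minute: 18 × 30 + 28 − 2 = 566 (labels ;00/;01 skipped at this minute). Total = 89910 + 10790 + 566 = 101266.

101266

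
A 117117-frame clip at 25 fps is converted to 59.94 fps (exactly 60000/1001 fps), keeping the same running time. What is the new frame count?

Target frames = source frames × (target rate / source rate) = 117117 × (60000/1001)/(25) = 117117 × 2400/1001 = 280800.

280800 frames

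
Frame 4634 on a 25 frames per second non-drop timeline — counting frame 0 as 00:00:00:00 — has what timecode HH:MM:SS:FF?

00:03:05:09

4634 ÷ 25 = 185 full seconds, remainder 9 frames.
185 s = 0 h 3 min 5 s.
Timecode: 00:03:05:09.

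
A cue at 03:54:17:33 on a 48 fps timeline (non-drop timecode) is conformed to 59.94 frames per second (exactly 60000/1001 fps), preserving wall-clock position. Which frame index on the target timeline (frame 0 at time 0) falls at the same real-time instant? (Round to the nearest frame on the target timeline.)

Source frame index: (3×3600 + 54×60 + 17) × 48 + 33 = 674769.
Real time: 674769 / (48) = 224923/16 s.
Target frame: (224923/16) × (60000/1001) = 843461250/1001 ≈ 842618.631 → 842619.

frame 842619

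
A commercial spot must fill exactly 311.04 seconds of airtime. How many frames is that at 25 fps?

Frames = 311.04 × 25 = 7776.

7776 frames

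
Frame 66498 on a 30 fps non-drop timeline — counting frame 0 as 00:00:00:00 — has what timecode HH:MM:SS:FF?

66498 ÷ 30 = 2216 full seconds, remainder 18 frames.
2216 s = 0 h 36 min 56 s.
Timecode: 00:36:56:18.

00:36:56:18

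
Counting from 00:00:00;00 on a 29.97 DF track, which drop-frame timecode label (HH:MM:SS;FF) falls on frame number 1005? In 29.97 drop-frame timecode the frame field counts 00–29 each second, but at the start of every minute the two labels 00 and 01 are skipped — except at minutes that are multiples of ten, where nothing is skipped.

Ten DF minutes hold 17982 frames, so frame 1005 lies in block 0 (frames 0–17981) with 1005 frames into that block.
The block's first minute is 1800 frames and the rest 1798 each; 1005 frames reaches minute 0, so 0 × 18 + 0 × 2 = 0 labels have been skipped so far.
Adding those back, label number 1005 + 0 = 1005 at 30 labels/s is 33 s + 15 f = 0 h 0 min 33 s frame 15, i.e. 00:00:33;15.

00:00:33;15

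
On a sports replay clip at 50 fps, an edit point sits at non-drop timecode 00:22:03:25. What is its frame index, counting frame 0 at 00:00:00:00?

frame 66175

Total seconds to the label: (0 × 3600 + 22 × 60 + 3) = 1323.
Frame index = 1323 × 50 + 25 = 66175.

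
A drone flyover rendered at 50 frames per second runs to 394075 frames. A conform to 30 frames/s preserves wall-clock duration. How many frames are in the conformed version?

Target frames = source frames × (target rate / source rate) = 394075 × (30)/(50) = 394075 × 3/5 = 236445.

236445 frames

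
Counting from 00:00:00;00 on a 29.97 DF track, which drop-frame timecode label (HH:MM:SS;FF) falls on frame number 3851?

00:02:08;15

Each 10-minute DF block holds 10 × 60 × 30 − 9 × 2 = 17982 frames. 3851 ÷ 17982 → 0 full blocks, remainder 3851.
Within the partial block the first minute is 1800 frames and each further minute 1798, so 2 further minute boundaries passed. Total skipped labels = 18 × 0 + 2 × 2 = 4.
Non-drop label index = 3851 + 4 = 3855; at 30 labels/s that is 00:02:08:15, i.e. DF 00:02:08;15.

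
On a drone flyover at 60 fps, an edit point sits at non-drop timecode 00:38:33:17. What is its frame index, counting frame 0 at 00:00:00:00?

Total seconds to the label: (0 × 3600 + 38 × 60 + 33) = 2313.
Frame index = 2313 × 60 + 17 = 138797.

138797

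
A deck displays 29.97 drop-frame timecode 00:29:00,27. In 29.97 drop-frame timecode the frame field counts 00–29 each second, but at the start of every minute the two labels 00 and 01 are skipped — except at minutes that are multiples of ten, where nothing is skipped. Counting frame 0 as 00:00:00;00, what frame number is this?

As if non-drop at 30 labels/s: (0 × 3600 + 29 × 60 + 0) × 30 + 27 = 52227.
Minute boundaries passed: 29; those not divisible by 10: 29 − 2 = 27; dropped labels = 2 × 27 = 54.
Actual frame index = 52227 − 54 = 52173.

52173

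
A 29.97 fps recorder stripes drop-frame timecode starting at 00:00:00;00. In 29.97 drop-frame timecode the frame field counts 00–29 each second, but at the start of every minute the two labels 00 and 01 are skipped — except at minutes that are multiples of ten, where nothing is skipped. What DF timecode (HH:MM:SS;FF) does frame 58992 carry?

Each 10-minute DF block holds 10 × 60 × 30 − 9 × 2 = 17982 frames. 58992 ÷ 17982 → 3 full blocks, remainder 5046.
Within the partial block the first minute is 1800 frames and each further minute 1798, so 2 further minute boundaries passed. Total skipped labels = 18 × 3 + 2 × 2 = 58.
Non-drop label index = 58992 + 58 = 59050; at 30 labels/s that is 00:32:48:10, i.e. DF 00:32:48;10.

00:32:48;10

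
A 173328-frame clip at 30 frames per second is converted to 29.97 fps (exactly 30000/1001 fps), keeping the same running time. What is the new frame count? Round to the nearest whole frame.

173155 frames

Frames at target rate = 173328 × (30000/1001) / (30) = 173328000/1001 ≈ 173154.845.
Nearest whole frame: 173155.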